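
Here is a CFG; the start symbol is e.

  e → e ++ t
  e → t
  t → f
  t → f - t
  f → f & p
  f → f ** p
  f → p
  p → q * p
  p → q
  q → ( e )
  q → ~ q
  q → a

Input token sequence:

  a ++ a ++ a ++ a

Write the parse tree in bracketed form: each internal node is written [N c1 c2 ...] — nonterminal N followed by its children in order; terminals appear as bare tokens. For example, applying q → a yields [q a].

[e [e [e [e [t [f [p [q a]]]]] ++ [t [f [p [q a]]]]] ++ [t [f [p [q a]]]]] ++ [t [f [p [q a]]]]]

e
e ++ t
e ++ t ++ t
e ++ t ++ t ++ t
t ++ t ++ t ++ t
f ++ t ++ t ++ t
p ++ t ++ t ++ t
q ++ t ++ t ++ t
a ++ t ++ t ++ t
a ++ f ++ t ++ t
a ++ p ++ t ++ t
a ++ q ++ t ++ t
a ++ a ++ t ++ t
a ++ a ++ f ++ t
a ++ a ++ p ++ t
a ++ a ++ q ++ t
a ++ a ++ a ++ t
a ++ a ++ a ++ f
a ++ a ++ a ++ p
a ++ a ++ a ++ q
a ++ a ++ a ++ a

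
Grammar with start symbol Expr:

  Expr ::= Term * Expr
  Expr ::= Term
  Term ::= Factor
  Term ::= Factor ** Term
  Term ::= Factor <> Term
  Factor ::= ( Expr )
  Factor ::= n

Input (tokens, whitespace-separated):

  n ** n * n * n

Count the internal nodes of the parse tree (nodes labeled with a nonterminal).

[Expr [Term [Factor n] ** [Term [Factor n]]] * [Expr [Term [Factor n]] * [Expr [Term [Factor n]]]]]

11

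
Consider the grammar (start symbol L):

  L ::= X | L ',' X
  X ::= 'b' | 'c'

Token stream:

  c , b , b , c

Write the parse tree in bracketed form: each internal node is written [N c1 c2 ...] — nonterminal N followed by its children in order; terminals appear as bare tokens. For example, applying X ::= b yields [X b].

[L [L [L [L [X c]] , [X b]] , [X b]] , [X c]]

L
L , X
L , X , X
L , X , X , X
X , X , X , X
c , X , X , X
c , b , X , X
c , b , b , X
c , b , b , c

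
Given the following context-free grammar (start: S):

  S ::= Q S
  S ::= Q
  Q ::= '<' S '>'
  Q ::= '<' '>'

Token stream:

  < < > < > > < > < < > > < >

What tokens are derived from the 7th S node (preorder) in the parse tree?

< >

[S [Q < [S [Q < >] [S [Q < >]]] >] [S [Q < >] [S [Q < [S [Q < >]] >] [S [Q < >]]]]]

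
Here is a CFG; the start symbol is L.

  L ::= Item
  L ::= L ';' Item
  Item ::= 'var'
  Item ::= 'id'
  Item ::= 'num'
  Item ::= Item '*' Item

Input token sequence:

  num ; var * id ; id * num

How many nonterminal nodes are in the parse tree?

10

[L [L [L [Item num]] ; [Item [Item var] * [Item id]]] ; [Item [Item id] * [Item num]]]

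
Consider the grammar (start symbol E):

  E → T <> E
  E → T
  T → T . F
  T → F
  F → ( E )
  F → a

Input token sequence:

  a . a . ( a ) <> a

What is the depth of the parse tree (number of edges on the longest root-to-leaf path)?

6

[E [T [T [T [F a]] . [F a]] . [F ( [E [T [F a]]] )]] <> [E [T [F a]]]]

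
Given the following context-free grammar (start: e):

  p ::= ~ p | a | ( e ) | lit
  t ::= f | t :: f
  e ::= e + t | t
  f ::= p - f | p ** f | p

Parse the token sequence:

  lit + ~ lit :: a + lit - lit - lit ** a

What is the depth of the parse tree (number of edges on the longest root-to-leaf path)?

[e [e [e [t [f [p lit]]]] + [t [t [f [p ~ [p lit]]]] :: [f [p a]]]] + [t [f [p lit] - [f [p lit] - [f [p lit] ** [f [p a]]]]]]]

7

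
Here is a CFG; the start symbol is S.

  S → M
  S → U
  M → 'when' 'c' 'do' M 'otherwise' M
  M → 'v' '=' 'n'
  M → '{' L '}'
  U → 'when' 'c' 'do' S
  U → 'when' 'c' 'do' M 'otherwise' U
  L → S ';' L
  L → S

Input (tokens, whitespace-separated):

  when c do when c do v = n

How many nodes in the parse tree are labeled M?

1

[S [U when c do [S [U when c do [S [M v = n]]]]]]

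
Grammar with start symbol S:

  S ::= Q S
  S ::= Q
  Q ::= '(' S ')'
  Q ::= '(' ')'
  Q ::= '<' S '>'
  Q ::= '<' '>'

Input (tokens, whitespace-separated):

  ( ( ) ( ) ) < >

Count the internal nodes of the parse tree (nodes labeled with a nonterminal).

8

[S [Q ( [S [Q ( )] [S [Q ( )]]] )] [S [Q < >]]]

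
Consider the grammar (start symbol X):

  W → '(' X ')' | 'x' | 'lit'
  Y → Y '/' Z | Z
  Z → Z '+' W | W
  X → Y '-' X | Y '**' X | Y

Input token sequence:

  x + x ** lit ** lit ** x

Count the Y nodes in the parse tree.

[X [Y [Z [Z [W x]] + [W x]]] ** [X [Y [Z [W lit]]] ** [X [Y [Z [W lit]]] ** [X [Y [Z [W x]]]]]]]

4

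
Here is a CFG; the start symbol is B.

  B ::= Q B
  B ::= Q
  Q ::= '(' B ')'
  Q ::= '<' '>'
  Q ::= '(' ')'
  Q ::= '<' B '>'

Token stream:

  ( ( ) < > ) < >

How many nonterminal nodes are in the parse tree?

8

[B [Q ( [B [Q ( )] [B [Q < >]]] )] [B [Q < >]]]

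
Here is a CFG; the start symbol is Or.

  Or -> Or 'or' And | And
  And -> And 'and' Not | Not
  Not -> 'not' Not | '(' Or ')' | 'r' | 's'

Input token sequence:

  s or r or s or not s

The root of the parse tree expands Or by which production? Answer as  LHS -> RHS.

[Or [Or [Or [Or [And [Not s]]] or [And [Not r]]] or [And [Not s]]] or [And [Not not [Not s]]]]

Or -> Or 'or' And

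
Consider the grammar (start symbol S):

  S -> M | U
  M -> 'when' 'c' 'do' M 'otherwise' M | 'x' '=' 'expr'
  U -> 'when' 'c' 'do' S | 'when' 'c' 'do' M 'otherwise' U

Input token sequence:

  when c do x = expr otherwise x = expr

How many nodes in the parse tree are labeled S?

[S [M when c do [M x = expr] otherwise [M x = expr]]]

1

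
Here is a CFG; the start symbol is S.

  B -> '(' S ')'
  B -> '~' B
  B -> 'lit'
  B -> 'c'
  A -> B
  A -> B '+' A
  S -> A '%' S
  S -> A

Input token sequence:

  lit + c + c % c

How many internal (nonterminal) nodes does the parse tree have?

10

[S [A [B lit] + [A [B c] + [A [B c]]]] % [S [A [B c]]]]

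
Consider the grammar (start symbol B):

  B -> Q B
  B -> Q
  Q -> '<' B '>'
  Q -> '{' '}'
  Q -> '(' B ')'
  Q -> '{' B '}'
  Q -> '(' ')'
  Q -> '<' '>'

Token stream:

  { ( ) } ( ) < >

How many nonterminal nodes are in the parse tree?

[B [Q { [B [Q ( )]] }] [B [Q ( )] [B [Q < >]]]]

8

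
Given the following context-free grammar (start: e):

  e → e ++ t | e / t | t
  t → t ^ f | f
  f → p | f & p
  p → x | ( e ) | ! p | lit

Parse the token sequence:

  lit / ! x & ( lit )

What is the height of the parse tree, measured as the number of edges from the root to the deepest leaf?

8

[e [e [t [f [p lit]]]] / [t [f [f [p ! [p x]]] & [p ( [e [t [f [p lit]]]] )]]]]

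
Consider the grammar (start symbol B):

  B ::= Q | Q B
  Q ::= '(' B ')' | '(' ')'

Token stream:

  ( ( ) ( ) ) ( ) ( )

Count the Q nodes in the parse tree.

[B [Q ( [B [Q ( )] [B [Q ( )]]] )] [B [Q ( )] [B [Q ( )]]]]

5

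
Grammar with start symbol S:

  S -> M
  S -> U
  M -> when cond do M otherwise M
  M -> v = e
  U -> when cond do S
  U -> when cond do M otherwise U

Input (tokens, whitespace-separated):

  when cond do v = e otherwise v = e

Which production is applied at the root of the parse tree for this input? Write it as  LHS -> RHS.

[S [M when cond do [M v = e] otherwise [M v = e]]]

S -> M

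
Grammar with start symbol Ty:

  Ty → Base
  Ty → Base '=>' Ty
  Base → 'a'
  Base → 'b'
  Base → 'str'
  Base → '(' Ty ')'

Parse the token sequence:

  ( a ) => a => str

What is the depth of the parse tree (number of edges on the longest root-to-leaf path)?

4

[Ty [Base ( [Ty [Base a]] )] => [Ty [Base a] => [Ty [Base str]]]]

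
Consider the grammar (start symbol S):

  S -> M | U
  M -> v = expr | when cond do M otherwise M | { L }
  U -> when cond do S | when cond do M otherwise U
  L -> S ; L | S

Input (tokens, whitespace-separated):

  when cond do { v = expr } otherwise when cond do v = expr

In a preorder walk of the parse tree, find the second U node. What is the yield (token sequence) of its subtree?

when cond do v = expr

[S [U when cond do [M { [L [S [M v = expr]]] }] otherwise [U when cond do [S [M v = expr]]]]]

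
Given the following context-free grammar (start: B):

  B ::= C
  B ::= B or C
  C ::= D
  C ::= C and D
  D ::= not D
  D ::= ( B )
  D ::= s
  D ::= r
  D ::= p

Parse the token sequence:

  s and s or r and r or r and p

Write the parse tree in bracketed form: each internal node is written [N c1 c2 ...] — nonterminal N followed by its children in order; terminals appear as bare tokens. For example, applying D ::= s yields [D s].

B
B or C
B or C or C
C or C or C
C and D or C or C
D and D or C or C
s and D or C or C
s and s or C or C
s and s or C and D or C
s and s or D and D or C
s and s or r and D or C
s and s or r and r or C
s and s or r and r or C and D
s and s or r and r or D and D
s and s or r and r or r and D
s and s or r and r or r and p

[B [B [B [C [C [D s]] and [D s]]] or [C [C [D r]] and [D r]]] or [C [C [D r]] and [D p]]]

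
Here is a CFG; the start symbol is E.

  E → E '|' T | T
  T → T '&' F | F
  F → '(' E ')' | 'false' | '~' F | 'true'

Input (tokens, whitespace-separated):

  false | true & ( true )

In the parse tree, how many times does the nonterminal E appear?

[E [E [T [F false]]] | [T [T [F true]] & [F ( [E [T [F true]]] )]]]

3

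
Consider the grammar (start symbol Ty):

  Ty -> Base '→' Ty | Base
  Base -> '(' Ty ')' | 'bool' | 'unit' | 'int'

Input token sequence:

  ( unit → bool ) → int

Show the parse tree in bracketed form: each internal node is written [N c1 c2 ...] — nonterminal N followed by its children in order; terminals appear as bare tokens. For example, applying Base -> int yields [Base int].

[Ty [Base ( [Ty [Base unit] → [Ty [Base bool]]] )] → [Ty [Base int]]]

Ty
Base → Ty
( Ty ) → Ty
( Base → Ty ) → Ty
( unit → Ty ) → Ty
( unit → Base ) → Ty
( unit → bool ) → Ty
( unit → bool ) → Base
( unit → bool ) → int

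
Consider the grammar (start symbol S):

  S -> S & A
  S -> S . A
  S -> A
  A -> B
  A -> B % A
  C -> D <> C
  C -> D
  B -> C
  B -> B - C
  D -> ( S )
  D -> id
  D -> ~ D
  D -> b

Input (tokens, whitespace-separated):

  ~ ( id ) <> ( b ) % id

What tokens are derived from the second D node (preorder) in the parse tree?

( id )

[S [A [B [C [D ~ [D ( [S [A [B [C [D id]]]]] )]] <> [C [D ( [S [A [B [C [D b]]]]] )]]]] % [A [B [C [D id]]]]]]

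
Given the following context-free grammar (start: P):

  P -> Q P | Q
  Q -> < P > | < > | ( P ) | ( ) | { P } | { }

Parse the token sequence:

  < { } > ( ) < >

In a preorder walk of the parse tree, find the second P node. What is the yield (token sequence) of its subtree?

{ }

[P [Q < [P [Q { }]] >] [P [Q ( )] [P [Q < >]]]]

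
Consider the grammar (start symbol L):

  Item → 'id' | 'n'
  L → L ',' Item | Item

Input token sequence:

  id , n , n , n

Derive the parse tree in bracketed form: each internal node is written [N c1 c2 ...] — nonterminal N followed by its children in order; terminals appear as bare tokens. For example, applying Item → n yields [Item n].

[L [L [L [L [Item id]] , [Item n]] , [Item n]] , [Item n]]

L
L , Item
L , Item , Item
L , Item , Item , Item
Item , Item , Item , Item
id , Item , Item , Item
id , n , Item , Item
id , n , n , Item
id , n , n , n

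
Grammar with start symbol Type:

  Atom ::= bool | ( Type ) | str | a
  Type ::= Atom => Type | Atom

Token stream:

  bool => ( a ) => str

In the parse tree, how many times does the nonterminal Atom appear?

4

[Type [Atom bool] => [Type [Atom ( [Type [Atom a]] )] => [Type [Atom str]]]]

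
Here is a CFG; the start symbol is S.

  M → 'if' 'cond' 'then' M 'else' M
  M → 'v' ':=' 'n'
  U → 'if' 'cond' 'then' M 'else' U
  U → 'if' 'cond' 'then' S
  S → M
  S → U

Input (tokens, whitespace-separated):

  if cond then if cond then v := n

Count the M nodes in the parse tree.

1

[S [U if cond then [S [U if cond then [S [M v := n]]]]]]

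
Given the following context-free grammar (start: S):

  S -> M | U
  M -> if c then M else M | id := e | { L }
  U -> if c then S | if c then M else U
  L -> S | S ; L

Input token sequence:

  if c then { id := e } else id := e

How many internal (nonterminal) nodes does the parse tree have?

[S [M if c then [M { [L [S [M id := e]]] }] else [M id := e]]]

7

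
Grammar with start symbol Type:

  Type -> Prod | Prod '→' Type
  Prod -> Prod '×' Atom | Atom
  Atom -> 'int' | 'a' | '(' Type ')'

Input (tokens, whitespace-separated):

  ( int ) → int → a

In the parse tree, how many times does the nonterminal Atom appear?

4

[Type [Prod [Atom ( [Type [Prod [Atom int]]] )]] → [Type [Prod [Atom int]] → [Type [Prod [Atom a]]]]]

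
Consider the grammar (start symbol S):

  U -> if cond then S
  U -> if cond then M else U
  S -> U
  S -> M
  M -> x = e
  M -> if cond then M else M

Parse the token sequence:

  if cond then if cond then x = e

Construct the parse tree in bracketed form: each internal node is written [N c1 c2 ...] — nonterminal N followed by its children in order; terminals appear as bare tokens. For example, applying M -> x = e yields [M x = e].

[S [U if cond then [S [U if cond then [S [M x = e]]]]]]

S
U
if cond then S
if cond then U
if cond then if cond then S
if cond then if cond then M
if cond then if cond then x = e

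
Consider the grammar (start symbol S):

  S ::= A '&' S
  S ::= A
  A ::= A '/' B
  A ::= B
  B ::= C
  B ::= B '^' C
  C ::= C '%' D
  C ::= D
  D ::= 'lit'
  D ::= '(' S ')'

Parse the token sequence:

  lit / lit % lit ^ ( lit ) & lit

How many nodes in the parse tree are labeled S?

[S [A [A [B [C [D lit]]]] / [B [B [C [C [D lit]] % [D lit]]] ^ [C [D ( [S [A [B [C [D lit]]]]] )]]]] & [S [A [B [C [D lit]]]]]]

3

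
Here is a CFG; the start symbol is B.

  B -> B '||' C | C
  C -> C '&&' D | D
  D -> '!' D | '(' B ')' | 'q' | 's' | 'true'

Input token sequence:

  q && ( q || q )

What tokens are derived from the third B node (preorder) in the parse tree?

[B [C [C [D q]] && [D ( [B [B [C [D q]]] || [C [D q]]] )]]]

q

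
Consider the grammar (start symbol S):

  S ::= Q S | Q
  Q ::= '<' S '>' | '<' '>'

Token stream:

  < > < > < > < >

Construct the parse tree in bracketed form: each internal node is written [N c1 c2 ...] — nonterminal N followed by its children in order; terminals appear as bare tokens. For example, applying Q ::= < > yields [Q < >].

[S [Q < >] [S [Q < >] [S [Q < >] [S [Q < >]]]]]

S
Q S
< > S
< > Q S
< > < > S
< > < > Q S
< > < > < > S
< > < > < > Q
< > < > < > < >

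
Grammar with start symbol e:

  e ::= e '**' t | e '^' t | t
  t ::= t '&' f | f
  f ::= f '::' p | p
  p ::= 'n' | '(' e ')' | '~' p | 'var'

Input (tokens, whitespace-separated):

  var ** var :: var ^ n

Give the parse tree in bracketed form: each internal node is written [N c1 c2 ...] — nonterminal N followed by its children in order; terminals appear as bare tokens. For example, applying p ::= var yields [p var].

e
e ^ t
e ** t ^ t
t ** t ^ t
f ** t ^ t
p ** t ^ t
var ** t ^ t
var ** f ^ t
var ** f :: p ^ t
var ** p :: p ^ t
var ** var :: p ^ t
var ** var :: var ^ t
var ** var :: var ^ f
var ** var :: var ^ p
var ** var :: var ^ n

[e [e [e [t [f [p var]]]] ** [t [f [f [p var]] :: [p var]]]] ^ [t [f [p n]]]]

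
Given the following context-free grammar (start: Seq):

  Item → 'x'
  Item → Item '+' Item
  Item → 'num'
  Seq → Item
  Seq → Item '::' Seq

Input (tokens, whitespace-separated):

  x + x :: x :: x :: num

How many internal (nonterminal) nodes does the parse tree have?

10

[Seq [Item [Item x] + [Item x]] :: [Seq [Item x] :: [Seq [Item x] :: [Seq [Item num]]]]]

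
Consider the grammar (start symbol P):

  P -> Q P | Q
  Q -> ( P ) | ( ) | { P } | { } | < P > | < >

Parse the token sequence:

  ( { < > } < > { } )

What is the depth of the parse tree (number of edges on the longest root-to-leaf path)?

6

[P [Q ( [P [Q { [P [Q < >]] }] [P [Q < >] [P [Q { }]]]] )]]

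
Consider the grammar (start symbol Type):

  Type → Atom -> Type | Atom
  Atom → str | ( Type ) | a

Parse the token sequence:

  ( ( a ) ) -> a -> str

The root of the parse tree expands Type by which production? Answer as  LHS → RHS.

[Type [Atom ( [Type [Atom ( [Type [Atom a]] )]] )] -> [Type [Atom a] -> [Type [Atom str]]]]

Type → Atom -> Type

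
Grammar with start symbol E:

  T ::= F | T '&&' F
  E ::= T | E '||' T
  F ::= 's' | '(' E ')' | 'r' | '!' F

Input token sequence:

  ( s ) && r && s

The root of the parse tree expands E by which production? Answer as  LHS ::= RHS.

[E [T [T [T [F ( [E [T [F s]]] )]] && [F r]] && [F s]]]

E ::= T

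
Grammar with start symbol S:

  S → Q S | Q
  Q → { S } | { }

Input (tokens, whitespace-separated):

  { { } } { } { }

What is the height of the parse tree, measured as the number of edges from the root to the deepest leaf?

[S [Q { [S [Q { }]] }] [S [Q { }] [S [Q { }]]]]

4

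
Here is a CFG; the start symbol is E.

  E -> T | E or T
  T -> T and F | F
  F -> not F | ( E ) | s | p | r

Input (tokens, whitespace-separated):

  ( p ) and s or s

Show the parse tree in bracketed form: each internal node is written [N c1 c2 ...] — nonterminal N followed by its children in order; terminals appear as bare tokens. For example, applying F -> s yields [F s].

E
E or T
T or T
T and F or T
F and F or T
( E ) and F or T
( T ) and F or T
( F ) and F or T
( p ) and F or T
( p ) and s or T
( p ) and s or F
( p ) and s or s

[E [E [T [T [F ( [E [T [F p]]] )]] and [F s]]] or [T [F s]]]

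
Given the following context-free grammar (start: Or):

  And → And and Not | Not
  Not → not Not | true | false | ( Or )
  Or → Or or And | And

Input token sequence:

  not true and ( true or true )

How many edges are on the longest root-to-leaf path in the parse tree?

[Or [And [And [Not not [Not true]]] and [Not ( [Or [Or [And [Not true]]] or [And [Not true]]] )]]]

7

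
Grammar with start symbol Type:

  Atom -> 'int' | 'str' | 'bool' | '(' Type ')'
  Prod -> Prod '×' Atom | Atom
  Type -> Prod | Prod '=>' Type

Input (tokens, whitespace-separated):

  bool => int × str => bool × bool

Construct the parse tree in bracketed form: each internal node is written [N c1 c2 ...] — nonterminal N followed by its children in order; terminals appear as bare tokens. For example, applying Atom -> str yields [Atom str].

Type
Prod => Type
Atom => Type
bool => Type
bool => Prod => Type
bool => Prod × Atom => Type
bool => Atom × Atom => Type
bool => int × Atom => Type
bool => int × str => Type
bool => int × str => Prod
bool => int × str => Prod × Atom
bool => int × str => Atom × Atom
bool => int × str => bool × Atom
bool => int × str => bool × bool

[Type [Prod [Atom bool]] => [Type [Prod [Prod [Atom int]] × [Atom str]] => [Type [Prod [Prod [Atom bool]] × [Atom bool]]]]]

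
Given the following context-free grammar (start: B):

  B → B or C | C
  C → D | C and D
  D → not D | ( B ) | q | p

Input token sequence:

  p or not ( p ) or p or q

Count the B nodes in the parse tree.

5

[B [B [B [B [C [D p]]] or [C [D not [D ( [B [C [D p]]] )]]]] or [C [D p]]] or [C [D q]]]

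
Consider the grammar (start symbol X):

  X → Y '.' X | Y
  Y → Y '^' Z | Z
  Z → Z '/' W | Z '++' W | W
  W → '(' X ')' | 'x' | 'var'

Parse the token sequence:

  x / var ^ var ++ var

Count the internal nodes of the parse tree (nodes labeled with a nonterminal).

[X [Y [Y [Z [Z [W x]] / [W var]]] ^ [Z [Z [W var]] ++ [W var]]]]

11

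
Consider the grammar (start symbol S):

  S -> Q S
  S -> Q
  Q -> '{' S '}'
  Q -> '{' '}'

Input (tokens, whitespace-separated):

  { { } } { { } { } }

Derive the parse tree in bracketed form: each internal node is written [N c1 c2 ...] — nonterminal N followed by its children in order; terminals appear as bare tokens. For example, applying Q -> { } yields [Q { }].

[S [Q { [S [Q { }]] }] [S [Q { [S [Q { }] [S [Q { }]]] }]]]

S
Q S
{ S } S
{ Q } S
{ { } } S
{ { } } Q
{ { } } { S }
{ { } } { Q S }
{ { } } { { } S }
{ { } } { { } Q }
{ { } } { { } { } }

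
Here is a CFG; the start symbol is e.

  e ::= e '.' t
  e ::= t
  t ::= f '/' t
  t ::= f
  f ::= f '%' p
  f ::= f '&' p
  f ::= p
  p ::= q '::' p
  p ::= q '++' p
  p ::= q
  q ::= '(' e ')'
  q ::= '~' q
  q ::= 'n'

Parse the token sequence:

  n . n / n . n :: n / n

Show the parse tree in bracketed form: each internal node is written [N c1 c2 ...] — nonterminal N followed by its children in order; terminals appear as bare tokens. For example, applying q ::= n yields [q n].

[e [e [e [t [f [p [q n]]]]] . [t [f [p [q n]]] / [t [f [p [q n]]]]]] . [t [f [p [q n] :: [p [q n]]]] / [t [f [p [q n]]]]]]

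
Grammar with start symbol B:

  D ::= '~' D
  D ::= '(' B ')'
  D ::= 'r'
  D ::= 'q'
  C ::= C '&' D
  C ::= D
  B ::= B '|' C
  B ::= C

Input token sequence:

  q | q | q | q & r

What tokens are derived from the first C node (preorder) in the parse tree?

[B [B [B [B [C [D q]]] | [C [D q]]] | [C [D q]]] | [C [C [D q]] & [D r]]]

q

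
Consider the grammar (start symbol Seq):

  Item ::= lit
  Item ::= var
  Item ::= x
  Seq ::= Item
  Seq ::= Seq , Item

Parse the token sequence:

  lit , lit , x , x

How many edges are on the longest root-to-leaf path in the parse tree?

5

[Seq [Seq [Seq [Seq [Item lit]] , [Item lit]] , [Item x]] , [Item x]]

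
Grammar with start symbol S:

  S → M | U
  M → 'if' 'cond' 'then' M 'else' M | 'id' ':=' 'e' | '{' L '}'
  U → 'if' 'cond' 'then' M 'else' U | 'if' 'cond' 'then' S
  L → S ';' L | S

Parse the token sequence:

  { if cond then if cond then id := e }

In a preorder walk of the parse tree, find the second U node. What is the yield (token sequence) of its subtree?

if cond then id := e

[S [M { [L [S [U if cond then [S [U if cond then [S [M id := e]]]]]]] }]]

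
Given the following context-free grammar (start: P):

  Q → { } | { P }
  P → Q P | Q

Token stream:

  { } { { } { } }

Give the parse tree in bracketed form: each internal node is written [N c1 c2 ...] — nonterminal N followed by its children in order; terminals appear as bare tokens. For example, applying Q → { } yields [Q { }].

P
Q P
{ } P
{ } Q
{ } { P }
{ } { Q P }
{ } { { } P }
{ } { { } Q }
{ } { { } { } }

[P [Q { }] [P [Q { [P [Q { }] [P [Q { }]]] }]]]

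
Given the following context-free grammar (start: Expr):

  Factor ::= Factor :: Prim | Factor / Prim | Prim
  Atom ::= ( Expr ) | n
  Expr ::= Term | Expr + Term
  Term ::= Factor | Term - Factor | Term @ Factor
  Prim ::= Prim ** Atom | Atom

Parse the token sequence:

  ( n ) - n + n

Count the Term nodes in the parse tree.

4

[Expr [Expr [Term [Term [Factor [Prim [Atom ( [Expr [Term [Factor [Prim [Atom n]]]]] )]]]] - [Factor [Prim [Atom n]]]]] + [Term [Factor [Prim [Atom n]]]]]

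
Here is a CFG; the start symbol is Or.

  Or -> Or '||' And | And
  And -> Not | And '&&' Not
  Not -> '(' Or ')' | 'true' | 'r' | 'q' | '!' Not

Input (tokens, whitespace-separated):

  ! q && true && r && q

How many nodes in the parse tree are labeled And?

4

[Or [And [And [And [And [Not ! [Not q]]] && [Not true]] && [Not r]] && [Not q]]]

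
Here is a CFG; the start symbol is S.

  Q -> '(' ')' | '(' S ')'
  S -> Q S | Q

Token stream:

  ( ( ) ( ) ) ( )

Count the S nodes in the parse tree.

[S [Q ( [S [Q ( )] [S [Q ( )]]] )] [S [Q ( )]]]

4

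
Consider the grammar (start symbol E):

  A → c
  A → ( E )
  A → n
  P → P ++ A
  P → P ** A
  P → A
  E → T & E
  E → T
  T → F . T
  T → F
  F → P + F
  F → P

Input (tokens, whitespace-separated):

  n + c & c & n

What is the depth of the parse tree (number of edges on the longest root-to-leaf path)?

[E [T [F [P [A n]] + [F [P [A c]]]]] & [E [T [F [P [A c]]]] & [E [T [F [P [A n]]]]]]]

7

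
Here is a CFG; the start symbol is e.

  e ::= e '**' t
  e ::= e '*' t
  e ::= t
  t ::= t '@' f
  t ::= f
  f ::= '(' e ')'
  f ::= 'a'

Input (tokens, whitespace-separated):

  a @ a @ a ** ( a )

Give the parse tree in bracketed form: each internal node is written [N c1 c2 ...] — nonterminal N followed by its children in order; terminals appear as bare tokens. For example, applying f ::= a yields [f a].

e
e ** t
t ** t
t @ f ** t
t @ f @ f ** t
f @ f @ f ** t
a @ f @ f ** t
a @ a @ f ** t
a @ a @ a ** t
a @ a @ a ** f
a @ a @ a ** ( e )
a @ a @ a ** ( t )
a @ a @ a ** ( f )
a @ a @ a ** ( a )

[e [e [t [t [t [f a]] @ [f a]] @ [f a]]] ** [t [f ( [e [t [f a]]] )]]]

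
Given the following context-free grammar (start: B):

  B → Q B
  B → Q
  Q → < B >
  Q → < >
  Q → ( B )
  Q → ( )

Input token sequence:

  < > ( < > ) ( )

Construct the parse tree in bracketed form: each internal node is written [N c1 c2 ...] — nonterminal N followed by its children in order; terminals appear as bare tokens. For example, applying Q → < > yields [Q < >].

[B [Q < >] [B [Q ( [B [Q < >]] )] [B [Q ( )]]]]

B
Q B
< > B
< > Q B
< > ( B ) B
< > ( Q ) B
< > ( < > ) B
< > ( < > ) Q
< > ( < > ) ( )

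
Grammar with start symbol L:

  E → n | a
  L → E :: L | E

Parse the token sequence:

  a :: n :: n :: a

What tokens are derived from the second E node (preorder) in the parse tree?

n

[L [E a] :: [L [E n] :: [L [E n] :: [L [E a]]]]]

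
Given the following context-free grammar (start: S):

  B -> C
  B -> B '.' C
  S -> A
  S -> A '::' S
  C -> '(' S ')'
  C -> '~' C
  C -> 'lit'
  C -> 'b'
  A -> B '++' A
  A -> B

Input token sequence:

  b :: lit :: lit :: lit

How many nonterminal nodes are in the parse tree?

16

[S [A [B [C b]]] :: [S [A [B [C lit]]] :: [S [A [B [C lit]]] :: [S [A [B [C lit]]]]]]]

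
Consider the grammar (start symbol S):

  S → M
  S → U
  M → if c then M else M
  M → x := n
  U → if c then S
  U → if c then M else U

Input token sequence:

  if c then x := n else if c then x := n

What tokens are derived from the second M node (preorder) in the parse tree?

[S [U if c then [M x := n] else [U if c then [S [M x := n]]]]]

x := n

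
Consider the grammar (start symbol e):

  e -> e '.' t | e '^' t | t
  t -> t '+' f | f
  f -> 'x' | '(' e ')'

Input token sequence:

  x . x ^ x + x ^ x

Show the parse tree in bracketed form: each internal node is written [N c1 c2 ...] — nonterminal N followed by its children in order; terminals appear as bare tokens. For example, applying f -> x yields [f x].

e
e ^ t
e ^ t ^ t
e . t ^ t ^ t
t . t ^ t ^ t
f . t ^ t ^ t
x . t ^ t ^ t
x . f ^ t ^ t
x . x ^ t ^ t
x . x ^ t + f ^ t
x . x ^ f + f ^ t
x . x ^ x + f ^ t
x . x ^ x + x ^ t
x . x ^ x + x ^ f
x . x ^ x + x ^ x

[e [e [e [e [t [f x]]] . [t [f x]]] ^ [t [t [f x]] + [f x]]] ^ [t [f x]]]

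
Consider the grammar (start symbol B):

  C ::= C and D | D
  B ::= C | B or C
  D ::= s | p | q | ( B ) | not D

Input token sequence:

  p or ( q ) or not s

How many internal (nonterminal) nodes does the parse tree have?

[B [B [B [C [D p]]] or [C [D ( [B [C [D q]]] )]]] or [C [D not [D s]]]]

13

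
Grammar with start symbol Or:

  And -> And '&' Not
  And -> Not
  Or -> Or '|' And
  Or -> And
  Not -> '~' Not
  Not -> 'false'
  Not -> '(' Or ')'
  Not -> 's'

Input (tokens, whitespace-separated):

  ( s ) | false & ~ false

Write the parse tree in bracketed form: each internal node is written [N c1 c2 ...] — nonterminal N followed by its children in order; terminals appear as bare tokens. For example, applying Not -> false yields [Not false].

Or
Or | And
And | And
Not | And
( Or ) | And
( And ) | And
( Not ) | And
( s ) | And
( s ) | And & Not
( s ) | Not & Not
( s ) | false & Not
( s ) | false & ~ Not
( s ) | false & ~ false

[Or [Or [And [Not ( [Or [And [Not s]]] )]]] | [And [And [Not false]] & [Not ~ [Not false]]]]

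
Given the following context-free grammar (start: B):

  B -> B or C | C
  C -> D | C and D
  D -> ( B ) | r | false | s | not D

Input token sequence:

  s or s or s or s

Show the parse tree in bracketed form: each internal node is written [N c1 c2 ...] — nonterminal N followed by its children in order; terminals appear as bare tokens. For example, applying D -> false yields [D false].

[B [B [B [B [C [D s]]] or [C [D s]]] or [C [D s]]] or [C [D s]]]

B
B or C
B or C or C
B or C or C or C
C or C or C or C
D or C or C or C
s or C or C or C
s or D or C or C
s or s or C or C
s or s or D or C
s or s or s or C
s or s or s or D
s or s or s or s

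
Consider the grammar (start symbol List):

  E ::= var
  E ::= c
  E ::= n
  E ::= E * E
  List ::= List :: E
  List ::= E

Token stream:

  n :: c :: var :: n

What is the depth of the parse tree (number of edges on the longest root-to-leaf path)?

[List [List [List [List [E n]] :: [E c]] :: [E var]] :: [E n]]

5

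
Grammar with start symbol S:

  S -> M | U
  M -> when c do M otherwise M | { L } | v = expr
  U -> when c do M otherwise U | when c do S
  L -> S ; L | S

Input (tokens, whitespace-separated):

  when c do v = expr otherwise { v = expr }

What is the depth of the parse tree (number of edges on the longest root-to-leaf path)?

6

[S [M when c do [M v = expr] otherwise [M { [L [S [M v = expr]]] }]]]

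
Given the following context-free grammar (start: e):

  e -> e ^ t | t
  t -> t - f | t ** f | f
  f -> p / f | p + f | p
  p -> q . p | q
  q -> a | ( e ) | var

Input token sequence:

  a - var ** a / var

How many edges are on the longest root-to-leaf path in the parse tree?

7

[e [t [t [t [f [p [q a]]]] - [f [p [q var]]]] ** [f [p [q a]] / [f [p [q var]]]]]]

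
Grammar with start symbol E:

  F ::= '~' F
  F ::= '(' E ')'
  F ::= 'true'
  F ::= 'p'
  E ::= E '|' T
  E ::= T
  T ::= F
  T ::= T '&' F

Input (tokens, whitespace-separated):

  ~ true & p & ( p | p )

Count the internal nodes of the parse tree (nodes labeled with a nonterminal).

[E [T [T [T [F ~ [F true]]] & [F p]] & [F ( [E [E [T [F p]]] | [T [F p]]] )]]]

14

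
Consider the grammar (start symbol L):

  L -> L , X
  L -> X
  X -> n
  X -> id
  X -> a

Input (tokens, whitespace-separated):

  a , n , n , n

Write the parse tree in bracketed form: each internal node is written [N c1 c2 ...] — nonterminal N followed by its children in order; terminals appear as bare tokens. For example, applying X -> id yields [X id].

L
L , X
L , X , X
L , X , X , X
X , X , X , X
a , X , X , X
a , n , X , X
a , n , n , X
a , n , n , n

[L [L [L [L [X a]] , [X n]] , [X n]] , [X n]]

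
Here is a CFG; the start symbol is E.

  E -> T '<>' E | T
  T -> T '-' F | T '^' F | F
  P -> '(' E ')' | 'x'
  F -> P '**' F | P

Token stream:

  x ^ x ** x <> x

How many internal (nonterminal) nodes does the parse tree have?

[E [T [T [F [P x]]] ^ [F [P x] ** [F [P x]]]] <> [E [T [F [P x]]]]]

13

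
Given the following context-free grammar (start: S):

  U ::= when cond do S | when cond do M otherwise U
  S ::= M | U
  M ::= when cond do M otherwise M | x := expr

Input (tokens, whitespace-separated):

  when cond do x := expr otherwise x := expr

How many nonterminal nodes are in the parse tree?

4

[S [M when cond do [M x := expr] otherwise [M x := expr]]]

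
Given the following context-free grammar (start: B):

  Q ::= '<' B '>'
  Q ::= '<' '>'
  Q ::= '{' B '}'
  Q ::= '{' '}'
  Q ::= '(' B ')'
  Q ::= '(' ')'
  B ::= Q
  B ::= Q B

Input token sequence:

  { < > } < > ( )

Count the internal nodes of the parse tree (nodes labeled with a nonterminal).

8

[B [Q { [B [Q < >]] }] [B [Q < >] [B [Q ( )]]]]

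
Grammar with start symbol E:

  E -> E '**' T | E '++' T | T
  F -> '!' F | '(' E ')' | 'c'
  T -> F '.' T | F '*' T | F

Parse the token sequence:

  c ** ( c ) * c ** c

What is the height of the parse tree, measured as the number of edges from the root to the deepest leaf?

[E [E [E [T [F c]]] ** [T [F ( [E [T [F c]]] )] * [T [F c]]]] ** [T [F c]]]

7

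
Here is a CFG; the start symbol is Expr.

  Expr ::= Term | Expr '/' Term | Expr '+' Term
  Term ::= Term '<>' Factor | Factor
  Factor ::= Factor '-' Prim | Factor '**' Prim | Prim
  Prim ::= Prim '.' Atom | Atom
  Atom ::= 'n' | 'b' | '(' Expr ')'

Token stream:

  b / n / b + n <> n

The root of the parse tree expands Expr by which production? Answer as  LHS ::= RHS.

Expr ::= Expr '+' Term

[Expr [Expr [Expr [Expr [Term [Factor [Prim [Atom b]]]]] / [Term [Factor [Prim [Atom n]]]]] / [Term [Factor [Prim [Atom b]]]]] + [Term [Term [Factor [Prim [Atom n]]]] <> [Factor [Prim [Atom n]]]]]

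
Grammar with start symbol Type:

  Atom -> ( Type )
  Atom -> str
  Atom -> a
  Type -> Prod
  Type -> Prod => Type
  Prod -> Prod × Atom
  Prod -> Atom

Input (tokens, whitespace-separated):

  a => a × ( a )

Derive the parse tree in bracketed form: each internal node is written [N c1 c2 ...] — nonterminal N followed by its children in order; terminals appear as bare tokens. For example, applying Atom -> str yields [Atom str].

[Type [Prod [Atom a]] => [Type [Prod [Prod [Atom a]] × [Atom ( [Type [Prod [Atom a]]] )]]]]

Type
Prod => Type
Atom => Type
a => Type
a => Prod
a => Prod × Atom
a => Atom × Atom
a => a × Atom
a => a × ( Type )
a => a × ( Prod )
a => a × ( Atom )
a => a × ( a )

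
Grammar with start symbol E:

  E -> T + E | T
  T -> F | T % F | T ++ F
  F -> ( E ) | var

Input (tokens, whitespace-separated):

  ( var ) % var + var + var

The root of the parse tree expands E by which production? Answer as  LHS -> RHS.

E -> T + E

[E [T [T [F ( [E [T [F var]]] )]] % [F var]] + [E [T [F var]] + [E [T [F var]]]]]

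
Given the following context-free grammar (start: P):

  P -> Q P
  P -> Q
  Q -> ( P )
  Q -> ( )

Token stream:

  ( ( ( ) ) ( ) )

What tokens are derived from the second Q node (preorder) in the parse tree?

( ( ) )

[P [Q ( [P [Q ( [P [Q ( )]] )] [P [Q ( )]]] )]]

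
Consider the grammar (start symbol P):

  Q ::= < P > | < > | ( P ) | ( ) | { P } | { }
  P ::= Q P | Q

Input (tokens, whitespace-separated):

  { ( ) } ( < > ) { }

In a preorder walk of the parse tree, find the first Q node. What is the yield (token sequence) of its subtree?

{ ( ) }

[P [Q { [P [Q ( )]] }] [P [Q ( [P [Q < >]] )] [P [Q { }]]]]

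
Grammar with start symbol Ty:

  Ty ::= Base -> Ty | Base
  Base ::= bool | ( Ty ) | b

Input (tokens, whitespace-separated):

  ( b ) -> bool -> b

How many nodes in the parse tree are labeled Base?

4

[Ty [Base ( [Ty [Base b]] )] -> [Ty [Base bool] -> [Ty [Base b]]]]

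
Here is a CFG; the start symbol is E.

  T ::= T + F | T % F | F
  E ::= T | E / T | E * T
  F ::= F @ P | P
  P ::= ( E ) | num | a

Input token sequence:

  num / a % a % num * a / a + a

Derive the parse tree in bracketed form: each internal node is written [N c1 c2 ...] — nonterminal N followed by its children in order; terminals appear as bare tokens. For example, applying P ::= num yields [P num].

[E [E [E [E [T [F [P num]]]] / [T [T [T [F [P a]]] % [F [P a]]] % [F [P num]]]] * [T [F [P a]]]] / [T [T [F [P a]]] + [F [P a]]]]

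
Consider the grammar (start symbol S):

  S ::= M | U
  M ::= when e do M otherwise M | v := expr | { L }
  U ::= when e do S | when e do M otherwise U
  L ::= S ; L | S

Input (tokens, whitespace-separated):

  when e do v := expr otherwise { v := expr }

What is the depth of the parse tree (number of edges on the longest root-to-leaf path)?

[S [M when e do [M v := expr] otherwise [M { [L [S [M v := expr]]] }]]]

6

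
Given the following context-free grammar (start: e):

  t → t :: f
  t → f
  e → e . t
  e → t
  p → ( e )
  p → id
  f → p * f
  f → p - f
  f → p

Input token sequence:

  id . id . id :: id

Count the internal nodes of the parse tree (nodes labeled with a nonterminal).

15

[e [e [e [t [f [p id]]]] . [t [f [p id]]]] . [t [t [f [p id]]] :: [f [p id]]]]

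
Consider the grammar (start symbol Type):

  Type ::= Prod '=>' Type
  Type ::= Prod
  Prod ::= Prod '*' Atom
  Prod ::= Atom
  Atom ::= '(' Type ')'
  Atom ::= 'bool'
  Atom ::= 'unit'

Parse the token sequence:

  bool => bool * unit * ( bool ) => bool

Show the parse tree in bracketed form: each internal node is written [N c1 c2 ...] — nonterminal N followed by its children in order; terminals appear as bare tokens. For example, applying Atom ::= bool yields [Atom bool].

[Type [Prod [Atom bool]] => [Type [Prod [Prod [Prod [Atom bool]] * [Atom unit]] * [Atom ( [Type [Prod [Atom bool]]] )]] => [Type [Prod [Atom bool]]]]]

Type
Prod => Type
Atom => Type
bool => Type
bool => Prod => Type
bool => Prod * Atom => Type
bool => Prod * Atom * Atom => Type
bool => Atom * Atom * Atom => Type
bool => bool * Atom * Atom => Type
bool => bool * unit * Atom => Type
bool => bool * unit * ( Type ) => Type
bool => bool * unit * ( Prod ) => Type
bool => bool * unit * ( Atom ) => Type
bool => bool * unit * ( bool ) => Type
bool => bool * unit * ( bool ) => Prod
bool => bool * unit * ( bool ) => Atom
bool => bool * unit * ( bool ) => bool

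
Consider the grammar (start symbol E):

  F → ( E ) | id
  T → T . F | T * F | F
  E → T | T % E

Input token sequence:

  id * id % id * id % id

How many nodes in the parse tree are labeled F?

5

[E [T [T [F id]] * [F id]] % [E [T [T [F id]] * [F id]] % [E [T [F id]]]]]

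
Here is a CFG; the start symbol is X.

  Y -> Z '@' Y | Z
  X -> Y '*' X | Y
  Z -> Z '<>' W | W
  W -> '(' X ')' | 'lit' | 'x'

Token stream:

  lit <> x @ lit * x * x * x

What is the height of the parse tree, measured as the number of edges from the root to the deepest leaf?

[X [Y [Z [Z [W lit]] <> [W x]] @ [Y [Z [W lit]]]] * [X [Y [Z [W x]]] * [X [Y [Z [W x]]] * [X [Y [Z [W x]]]]]]]

7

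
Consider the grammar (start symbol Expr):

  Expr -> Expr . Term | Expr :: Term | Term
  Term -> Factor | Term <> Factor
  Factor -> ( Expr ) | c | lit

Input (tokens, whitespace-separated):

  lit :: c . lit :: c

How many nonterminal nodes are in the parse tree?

[Expr [Expr [Expr [Expr [Term [Factor lit]]] :: [Term [Factor c]]] . [Term [Factor lit]]] :: [Term [Factor c]]]

12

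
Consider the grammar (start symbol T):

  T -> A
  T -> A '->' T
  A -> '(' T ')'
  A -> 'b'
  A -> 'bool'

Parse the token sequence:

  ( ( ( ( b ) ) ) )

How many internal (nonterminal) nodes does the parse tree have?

10

[T [A ( [T [A ( [T [A ( [T [A ( [T [A b]] )]] )]] )]] )]]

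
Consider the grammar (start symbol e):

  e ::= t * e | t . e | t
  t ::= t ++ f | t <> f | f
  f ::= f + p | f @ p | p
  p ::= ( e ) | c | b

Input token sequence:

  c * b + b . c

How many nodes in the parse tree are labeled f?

4

[e [t [f [p c]]] * [e [t [f [f [p b]] + [p b]]] . [e [t [f [p c]]]]]]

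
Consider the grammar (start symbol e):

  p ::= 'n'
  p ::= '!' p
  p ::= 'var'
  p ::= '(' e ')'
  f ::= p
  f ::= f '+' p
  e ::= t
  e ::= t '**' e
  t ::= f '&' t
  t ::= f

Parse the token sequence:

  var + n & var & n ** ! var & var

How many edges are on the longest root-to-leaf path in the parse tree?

[e [t [f [f [p var]] + [p n]] & [t [f [p var]] & [t [f [p n]]]]] ** [e [t [f [p ! [p var]]] & [t [f [p var]]]]]]

6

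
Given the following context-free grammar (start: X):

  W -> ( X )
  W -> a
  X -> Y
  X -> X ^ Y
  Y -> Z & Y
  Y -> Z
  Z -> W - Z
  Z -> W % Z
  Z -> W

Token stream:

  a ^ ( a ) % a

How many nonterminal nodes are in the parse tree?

14

[X [X [Y [Z [W a]]]] ^ [Y [Z [W ( [X [Y [Z [W a]]]] )] % [Z [W a]]]]]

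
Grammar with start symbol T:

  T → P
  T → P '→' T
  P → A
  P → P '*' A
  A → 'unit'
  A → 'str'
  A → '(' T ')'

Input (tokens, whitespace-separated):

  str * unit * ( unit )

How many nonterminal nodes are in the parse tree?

[T [P [P [P [A str]] * [A unit]] * [A ( [T [P [A unit]]] )]]]

10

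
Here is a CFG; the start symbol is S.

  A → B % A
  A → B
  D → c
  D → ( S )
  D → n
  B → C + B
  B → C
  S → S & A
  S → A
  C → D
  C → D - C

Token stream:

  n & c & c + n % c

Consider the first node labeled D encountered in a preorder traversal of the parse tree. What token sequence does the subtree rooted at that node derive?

[S [S [S [A [B [C [D n]]]]] & [A [B [C [D c]]]]] & [A [B [C [D c]] + [B [C [D n]]]] % [A [B [C [D c]]]]]]

n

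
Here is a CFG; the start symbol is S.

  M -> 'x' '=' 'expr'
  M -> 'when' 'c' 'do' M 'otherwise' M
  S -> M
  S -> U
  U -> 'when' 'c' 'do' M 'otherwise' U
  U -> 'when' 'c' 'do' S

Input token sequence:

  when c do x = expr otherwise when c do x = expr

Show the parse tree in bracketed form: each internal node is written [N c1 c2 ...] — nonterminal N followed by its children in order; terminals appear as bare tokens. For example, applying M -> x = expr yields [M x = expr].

S
U
when c do M otherwise U
when c do x = expr otherwise U
when c do x = expr otherwise when c do S
when c do x = expr otherwise when c do M
when c do x = expr otherwise when c do x = expr

[S [U when c do [M x = expr] otherwise [U when c do [S [M x = expr]]]]]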